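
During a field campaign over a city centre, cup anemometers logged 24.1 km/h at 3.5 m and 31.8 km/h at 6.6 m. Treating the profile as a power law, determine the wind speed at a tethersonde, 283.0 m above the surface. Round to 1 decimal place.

First find α: α = ln(V₂/V₁)/ln(z₂/z₁) = ln(31.8/24.1)/ln(6.6/3.5) = 0.27725/0.63431 = 0.4371
Extrapolate from 6.6 m to 283.0 m: V₃ = 31.8 × (283.0/6.6)^0.4371 = 31.8 × 5.1695 = 164.3909 km/h

164.4 km/h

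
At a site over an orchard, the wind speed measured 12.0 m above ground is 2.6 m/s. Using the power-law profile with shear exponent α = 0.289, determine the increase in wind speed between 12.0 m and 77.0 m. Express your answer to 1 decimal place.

Power law: V₂ = V₁ · (z₂/z₁)^α = 2.6 × (6.4167)^0.289 = 4.4492 m/s
ΔV = 4.4492 − 2.6 = 1.8492 m/s

1.8 m/s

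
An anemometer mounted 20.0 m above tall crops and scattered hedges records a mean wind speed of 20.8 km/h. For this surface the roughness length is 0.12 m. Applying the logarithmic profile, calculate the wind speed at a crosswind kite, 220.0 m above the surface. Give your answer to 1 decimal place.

30.5 km/h

Log law: V(z) ∝ ln(z/z₀), so V₂/V₁ = ln(z₂/z₀) / ln(z₁/z₀).
ln(220.0/0.12) = 7.5139, ln(20.0/0.12) = 5.1160
V₂ = 20.8 × 7.5139/5.1160 = 20.8 × 1.4687 = 30.5491 km/h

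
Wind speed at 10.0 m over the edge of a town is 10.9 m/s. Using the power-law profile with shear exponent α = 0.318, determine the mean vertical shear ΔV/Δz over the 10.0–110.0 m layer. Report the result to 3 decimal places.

0.125 m/s/m

Power law: V₂ = V₁ · (z₂/z₁)^α = 10.9 × (11.0000)^0.318 = 23.3663 m/s
ΔV/Δz = (23.3663 − 10.9)/(110.0 − 10.0) = 12.4663/100.0000 = 0.12466 m/s/m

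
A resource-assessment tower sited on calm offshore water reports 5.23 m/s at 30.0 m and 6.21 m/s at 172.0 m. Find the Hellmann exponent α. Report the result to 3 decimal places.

Power law: V₂/V₁ = (z₂/z₁)^α ⇒ α = ln(V₂/V₁) / ln(z₂/z₁)
α = ln(6.21/5.23) / ln(172.0/30.0) = ln(1.1874) / ln(5.7333)
  = 0.17175 / 1.74630 = 0.09835

α ≈ 0.098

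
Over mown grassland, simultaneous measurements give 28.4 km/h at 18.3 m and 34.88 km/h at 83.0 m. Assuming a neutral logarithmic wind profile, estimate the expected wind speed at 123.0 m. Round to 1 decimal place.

Log law: V ∝ ln(z/z₀). From the pair, with r = V₁/V₂ = 0.81422,
ln z₀ = (ln z₁ − r·ln z₂)/(1 − r) = (2.9069 − 0.81422×4.4188)/0.18578 = -3.7195 → z₀ = 0.02425 m
V₃ = V₁ · ln(z₃/z₀)/ln(z₁/z₀) = 28.4 × 8.5317/6.6264 = 36.5658 km/h

36.6 km/h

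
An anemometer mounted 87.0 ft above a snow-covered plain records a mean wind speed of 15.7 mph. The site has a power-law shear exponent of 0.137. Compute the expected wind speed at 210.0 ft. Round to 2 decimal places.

Power-law profile: V₂ = V₁ · (z₂/z₁)^α
V₂ = 15.7 × (210.0/87.0)^0.137 = 15.7 × (2.4138)^0.137
    = 15.7 × 1.1283 = 17.7145 mph

17.71 mph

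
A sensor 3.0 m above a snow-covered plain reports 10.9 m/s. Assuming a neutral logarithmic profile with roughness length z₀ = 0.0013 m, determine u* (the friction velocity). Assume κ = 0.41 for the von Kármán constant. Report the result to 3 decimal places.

u* ≈ 0.577 m/s

Log law: V(z) = (u*/κ) · ln(z/z₀) ⇒ u* = κ · V / ln(z/z₀)
u* = 0.41 × 10.9 / ln(3.0/0.0013) = 0.41 × 10.9 / 7.7440
   = 4.4690 / 7.7440 = 0.5771 m/s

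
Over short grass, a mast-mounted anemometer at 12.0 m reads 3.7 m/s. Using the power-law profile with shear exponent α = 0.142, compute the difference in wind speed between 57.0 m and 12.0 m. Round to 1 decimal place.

0.9 m/s

Power law: V₂ = V₁ · (z₂/z₁)^α = 3.7 × (4.7500)^0.142 = 4.6163 m/s
ΔV = 4.6163 − 3.7 = 0.9163 m/s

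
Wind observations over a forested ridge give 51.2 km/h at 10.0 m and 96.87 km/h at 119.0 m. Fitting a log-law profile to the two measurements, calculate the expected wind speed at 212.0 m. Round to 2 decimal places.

107.52 km/h

Log law: V ∝ ln(z/z₀). From the pair, with r = V₁/V₂ = 0.52854,
ln z₀ = (ln z₁ − r·ln z₂)/(1 − r) = (2.3026 − 0.52854×4.7791)/0.47146 = -0.4738 → z₀ = 0.6226 m
V₃ = V₁ · ln(z₃/z₀)/ln(z₁/z₀) = 51.2 × 5.8304/2.7764 = 107.5190 km/h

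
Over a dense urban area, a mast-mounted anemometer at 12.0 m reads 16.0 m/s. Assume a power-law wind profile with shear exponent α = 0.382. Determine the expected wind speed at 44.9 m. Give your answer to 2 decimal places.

26.49 m/s

Power-law profile: V₂ = V₁ · (z₂/z₁)^α
V₂ = 16.0 × (44.9/12.0)^0.382 = 16.0 × (3.7417)^0.382
    = 16.0 × 1.6554 = 26.4869 m/s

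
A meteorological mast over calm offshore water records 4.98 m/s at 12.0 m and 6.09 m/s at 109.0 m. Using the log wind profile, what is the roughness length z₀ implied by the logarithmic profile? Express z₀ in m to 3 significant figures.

Log law: V(z) ∝ ln(z/z₀). With r = V₁/V₂ = 4.98/6.09 = 0.81773,
r · ln(z₂/z₀) = ln(z₁/z₀) ⇒ ln z₀ = (ln z₁ − r·ln z₂)/(1 − r)
ln z₀ = (2.48491 − 0.81773×4.69135) / 0.18227 = -7.4143
z₀ = exp(-7.4143) = 0.0006026 m

z₀ ≈ 0.000603 m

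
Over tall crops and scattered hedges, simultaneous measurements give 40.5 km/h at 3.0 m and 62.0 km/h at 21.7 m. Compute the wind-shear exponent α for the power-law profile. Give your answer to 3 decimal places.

α ≈ 0.215

Power law: V₂/V₁ = (z₂/z₁)^α ⇒ α = ln(V₂/V₁) / ln(z₂/z₁)
α = ln(62.0/40.5) / ln(21.7/3.0) = ln(1.5309) / ln(7.2333)
  = 0.42583 / 1.97870 = 0.21521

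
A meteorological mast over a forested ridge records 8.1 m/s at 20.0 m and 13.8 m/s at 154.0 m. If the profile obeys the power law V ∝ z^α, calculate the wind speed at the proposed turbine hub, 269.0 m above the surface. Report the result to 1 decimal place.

First find α: α = ln(V₂/V₁)/ln(z₂/z₁) = ln(13.8/8.1)/ln(154.0/20.0) = 0.53280/2.04122 = 0.2610
Extrapolate from 154.0 m to 269.0 m: V₃ = 13.8 × (269.0/154.0)^0.2610 = 13.8 × 1.1567 = 15.9627 m/s

16.0 m/s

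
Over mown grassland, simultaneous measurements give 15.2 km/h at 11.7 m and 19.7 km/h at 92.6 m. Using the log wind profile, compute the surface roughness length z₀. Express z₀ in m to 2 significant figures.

Log law: V(z) ∝ ln(z/z₀). With r = V₁/V₂ = 15.2/19.7 = 0.77157,
r · ln(z₂/z₀) = ln(z₁/z₀) ⇒ ln z₀ = (ln z₁ − r·ln z₂)/(1 − r)
ln z₀ = (2.45959 − 0.77157×4.52829) / 0.22843 = -4.5280
z₀ = exp(-4.5280) = 0.01080 m

z₀ ≈ 0.011 m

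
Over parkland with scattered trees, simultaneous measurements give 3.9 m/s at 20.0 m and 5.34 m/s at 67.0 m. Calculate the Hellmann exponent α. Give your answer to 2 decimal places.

Power law: V₂/V₁ = (z₂/z₁)^α ⇒ α = ln(V₂/V₁) / ln(z₂/z₁)
α = ln(5.34/3.9) / ln(67.0/20.0) = ln(1.3692) / ln(3.3500)
  = 0.31425 / 1.20896 = 0.25993

α ≈ 0.26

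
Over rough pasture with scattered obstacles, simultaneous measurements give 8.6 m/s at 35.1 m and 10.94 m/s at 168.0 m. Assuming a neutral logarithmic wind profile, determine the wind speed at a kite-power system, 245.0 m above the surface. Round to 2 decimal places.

Log law: V ∝ ln(z/z₀). From the pair, with r = V₁/V₂ = 0.78611,
ln z₀ = (ln z₁ − r·ln z₂)/(1 − r) = (3.5582 − 0.78611×5.1240)/0.21389 = -2.1963 → z₀ = 0.1112 m
V₃ = V₁ · ln(z₃/z₀)/ln(z₁/z₀) = 8.6 × 7.6976/5.7545 = 11.5039 m/s

11.50 m/s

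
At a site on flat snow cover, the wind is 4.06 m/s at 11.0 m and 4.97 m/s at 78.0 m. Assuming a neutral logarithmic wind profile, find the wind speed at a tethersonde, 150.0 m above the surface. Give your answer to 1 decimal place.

5.3 m/s

Log law: V ∝ ln(z/z₀). From the pair, with r = V₁/V₂ = 0.81690,
ln z₀ = (ln z₁ − r·ln z₂)/(1 − r) = (2.3979 − 0.81690×4.3567)/0.18310 = -6.3414 → z₀ = 0.001762 m
V₃ = V₁ · ln(z₃/z₀)/ln(z₁/z₀) = 4.06 × 11.3521/8.7393 = 5.2738 m/s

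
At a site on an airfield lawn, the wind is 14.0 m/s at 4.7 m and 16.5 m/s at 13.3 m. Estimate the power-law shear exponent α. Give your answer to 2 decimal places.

α ≈ 0.16

Power law: V₂/V₁ = (z₂/z₁)^α ⇒ α = ln(V₂/V₁) / ln(z₂/z₁)
α = ln(16.5/14.0) / ln(13.3/4.7) = ln(1.1786) / ln(2.8298)
  = 0.16430 / 1.04020 = 0.15795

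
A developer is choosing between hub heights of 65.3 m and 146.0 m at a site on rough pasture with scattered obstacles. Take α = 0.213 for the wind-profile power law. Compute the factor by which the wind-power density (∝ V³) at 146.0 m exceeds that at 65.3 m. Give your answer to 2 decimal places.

1.67

Speed ratio: V_B/V_A = (z_B/z_A)^α = (146.0/65.3)^0.213 = (2.2358)^0.213 = 1.18695
Power-density ratio: P_B/P_A = (V_B/V_A)³ = (1.18695)³ = 1.67221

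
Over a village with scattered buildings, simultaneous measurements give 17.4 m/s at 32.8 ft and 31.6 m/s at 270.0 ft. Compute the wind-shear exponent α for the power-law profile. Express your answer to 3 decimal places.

α ≈ 0.283

Power law: V₂/V₁ = (z₂/z₁)^α ⇒ α = ln(V₂/V₁) / ln(z₂/z₁)
α = ln(31.6/17.4) / ln(270.0/32.8) = ln(1.8161) / ln(8.2317)
  = 0.59669 / 2.10799 = 0.28306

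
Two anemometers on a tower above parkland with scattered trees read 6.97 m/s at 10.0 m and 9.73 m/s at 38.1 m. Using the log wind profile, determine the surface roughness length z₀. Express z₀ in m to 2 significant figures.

Log law: V(z) ∝ ln(z/z₀). With r = V₁/V₂ = 6.97/9.73 = 0.71634,
r · ln(z₂/z₀) = ln(z₁/z₀) ⇒ ln z₀ = (ln z₁ − r·ln z₂)/(1 − r)
ln z₀ = (2.30259 − 0.71634×3.64021) / 0.28366 = -1.0754
z₀ = exp(-1.0754) = 0.3412 m

z₀ ≈ 0.34 m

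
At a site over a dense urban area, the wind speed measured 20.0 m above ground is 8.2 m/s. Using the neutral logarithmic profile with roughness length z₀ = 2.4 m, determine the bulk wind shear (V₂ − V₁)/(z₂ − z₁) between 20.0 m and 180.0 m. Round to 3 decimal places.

0.053 m/s/m

Log law: V₂ = V₁ · ln(z₂/z₀)/ln(z₁/z₀) = 8.2 × 4.3175/2.1203 = 16.6976 m/s
ΔV/Δz = (16.6976 − 8.2)/(180.0 − 20.0) = 8.4976/160.0000 = 0.05311 m/s/m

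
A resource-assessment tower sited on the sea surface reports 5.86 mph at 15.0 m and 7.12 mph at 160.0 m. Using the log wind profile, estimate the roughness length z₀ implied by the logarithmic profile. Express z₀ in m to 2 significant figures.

Log law: V(z) ∝ ln(z/z₀). With r = V₁/V₂ = 5.86/7.12 = 0.82303,
r · ln(z₂/z₀) = ln(z₁/z₀) ⇒ ln z₀ = (ln z₁ − r·ln z₂)/(1 − r)
ln z₀ = (2.70805 − 0.82303×5.07517) / 0.17697 = -8.3010
z₀ = exp(-8.3010) = 0.0002483 m

z₀ ≈ 0.00025 m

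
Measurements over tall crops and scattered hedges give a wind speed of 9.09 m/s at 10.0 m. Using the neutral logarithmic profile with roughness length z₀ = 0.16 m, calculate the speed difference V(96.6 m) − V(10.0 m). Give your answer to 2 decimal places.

Log law: V₂ = V₁ · ln(z₂/z₀)/ln(z₁/z₀) = 9.09 × 6.4032/4.1352 = 14.0755 m/s
ΔV = 14.0755 − 9.09 = 4.9855 m/s

4.99 m/s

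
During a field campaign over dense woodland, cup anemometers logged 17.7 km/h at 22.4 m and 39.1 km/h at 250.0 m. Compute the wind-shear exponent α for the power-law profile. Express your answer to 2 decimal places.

α ≈ 0.33

Power law: V₂/V₁ = (z₂/z₁)^α ⇒ α = ln(V₂/V₁) / ln(z₂/z₁)
α = ln(39.1/17.7) / ln(250.0/22.4) = ln(2.2090) / ln(11.1607)
  = 0.79256 / 2.41240 = 0.32854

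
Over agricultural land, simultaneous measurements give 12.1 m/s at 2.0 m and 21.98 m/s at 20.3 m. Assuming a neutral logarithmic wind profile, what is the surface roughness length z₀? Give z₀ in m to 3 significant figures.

Log law: V(z) ∝ ln(z/z₀). With r = V₁/V₂ = 12.1/21.98 = 0.55050,
r · ln(z₂/z₀) = ln(z₁/z₀) ⇒ ln z₀ = (ln z₁ − r·ln z₂)/(1 − r)
ln z₀ = (0.69315 − 0.55050×3.01062) / 0.44950 = -2.1451
z₀ = exp(-2.1451) = 0.1171 m

z₀ ≈ 0.117 m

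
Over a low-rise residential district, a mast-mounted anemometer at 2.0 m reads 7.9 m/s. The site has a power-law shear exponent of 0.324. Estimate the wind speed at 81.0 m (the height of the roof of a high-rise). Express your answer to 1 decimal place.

26.2 m/s

Power-law profile: V₂ = V₁ · (z₂/z₁)^α
V₂ = 7.9 × (81.0/2.0)^0.324 = 7.9 × (40.5000)^0.324
    = 7.9 × 3.3175 = 26.2085 m/s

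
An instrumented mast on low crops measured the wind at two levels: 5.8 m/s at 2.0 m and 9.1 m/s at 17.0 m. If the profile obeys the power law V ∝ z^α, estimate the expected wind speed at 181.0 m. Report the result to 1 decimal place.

First find α: α = ln(V₂/V₁)/ln(z₂/z₁) = ln(9.1/5.8)/ln(17.0/2.0) = 0.45042/2.14007 = 0.2105
Extrapolate from 17.0 m to 181.0 m: V₃ = 9.1 × (181.0/17.0)^0.2105 = 9.1 × 1.6451 = 14.9707 m/s

15.0 m/s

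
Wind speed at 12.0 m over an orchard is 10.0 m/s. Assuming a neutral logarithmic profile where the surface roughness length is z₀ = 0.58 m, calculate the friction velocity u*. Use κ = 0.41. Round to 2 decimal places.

Log law: V(z) = (u*/κ) · ln(z/z₀) ⇒ u* = κ · V / ln(z/z₀)
u* = 0.41 × 10.0 / ln(12.0/0.58) = 0.41 × 10.0 / 3.0296
   = 4.1000 / 3.0296 = 1.3533 m/s

u* ≈ 1.35 m/s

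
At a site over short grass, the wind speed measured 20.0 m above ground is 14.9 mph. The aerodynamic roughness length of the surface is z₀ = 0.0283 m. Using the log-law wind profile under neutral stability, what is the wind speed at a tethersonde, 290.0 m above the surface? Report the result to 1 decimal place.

21.0 mph

Log law: V(z) ∝ ln(z/z₀), so V₂/V₁ = ln(z₂/z₀) / ln(z₁/z₀).
ln(290.0/0.0283) = 9.2348, ln(20.0/0.0283) = 6.5606
V₂ = 14.9 × 9.2348/6.5606 = 14.9 × 1.4076 = 20.9733 mph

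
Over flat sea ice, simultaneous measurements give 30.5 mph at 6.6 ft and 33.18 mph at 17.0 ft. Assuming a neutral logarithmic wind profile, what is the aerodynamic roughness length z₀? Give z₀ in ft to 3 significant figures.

Log law: V(z) ∝ ln(z/z₀). With r = V₁/V₂ = 30.5/33.18 = 0.91923,
r · ln(z₂/z₀) = ln(z₁/z₀) ⇒ ln z₀ = (ln z₁ − r·ln z₂)/(1 − r)
ln z₀ = (1.88707 − 0.91923×2.83321) / 0.08077 = -8.8806
z₀ = exp(-8.8806) = 0.0001391 ft

z₀ ≈ 0.000139 ft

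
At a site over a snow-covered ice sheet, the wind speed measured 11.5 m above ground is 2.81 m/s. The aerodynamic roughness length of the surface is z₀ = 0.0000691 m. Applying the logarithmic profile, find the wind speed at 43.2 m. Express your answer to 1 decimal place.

Log law: V(z) ∝ ln(z/z₀), so V₂/V₁ = ln(z₂/z₀) / ln(z₁/z₀).
ln(43.2/0.0000691) = 13.3458, ln(11.5/0.0000691) = 12.0223
V₂ = 2.81 × 13.3458/12.0223 = 2.81 × 1.1101 = 3.1193 m/s

3.1 m/s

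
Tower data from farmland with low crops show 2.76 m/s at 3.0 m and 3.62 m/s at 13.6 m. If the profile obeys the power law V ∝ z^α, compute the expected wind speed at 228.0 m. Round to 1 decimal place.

First find α: α = ln(V₂/V₁)/ln(z₂/z₁) = ln(3.62/2.76)/ln(13.6/3.0) = 0.27124/1.51146 = 0.1795
Extrapolate from 13.6 m to 228.0 m: V₃ = 3.62 × (228.0/13.6)^0.1795 = 3.62 × 1.6585 = 6.0039 m/s

6.0 m/s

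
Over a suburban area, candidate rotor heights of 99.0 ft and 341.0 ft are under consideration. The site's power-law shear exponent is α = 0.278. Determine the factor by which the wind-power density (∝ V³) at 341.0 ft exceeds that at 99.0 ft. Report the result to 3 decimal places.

2.805

Speed ratio: V_B/V_A = (z_B/z_A)^α = (341.0/99.0)^0.278 = (3.4444)^0.278 = 1.41032
Power-density ratio: P_B/P_A = (V_B/V_A)³ = (1.41032)³ = 2.80516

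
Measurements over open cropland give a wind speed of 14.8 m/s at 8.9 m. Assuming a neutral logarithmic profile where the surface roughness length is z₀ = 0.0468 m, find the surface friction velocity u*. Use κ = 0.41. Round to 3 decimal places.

Log law: V(z) = (u*/κ) · ln(z/z₀) ⇒ u* = κ · V / ln(z/z₀)
u* = 0.41 × 14.8 / ln(8.9/0.0468) = 0.41 × 14.8 / 5.2479
   = 6.0680 / 5.2479 = 1.1563 m/s

u* ≈ 1.156 m/s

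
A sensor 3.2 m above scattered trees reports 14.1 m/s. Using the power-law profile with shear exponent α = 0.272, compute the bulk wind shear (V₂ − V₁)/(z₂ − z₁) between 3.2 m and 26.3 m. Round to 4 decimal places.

0.4721 m/s/m

Power law: V₂ = V₁ · (z₂/z₁)^α = 14.1 × (8.2188)^0.272 = 25.0061 m/s
ΔV/Δz = (25.0061 − 14.1)/(26.3 − 3.2) = 10.9061/23.1000 = 0.47213 m/s/m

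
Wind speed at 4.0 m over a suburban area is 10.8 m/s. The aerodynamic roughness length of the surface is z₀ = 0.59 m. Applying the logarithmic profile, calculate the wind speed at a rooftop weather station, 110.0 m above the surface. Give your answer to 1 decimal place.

29.5 m/s

Log law: V(z) ∝ ln(z/z₀), so V₂/V₁ = ln(z₂/z₀) / ln(z₁/z₀).
ln(110.0/0.59) = 5.2281, ln(4.0/0.59) = 1.9139
V₂ = 10.8 × 5.2281/1.9139 = 10.8 × 2.7316 = 29.5014 m/s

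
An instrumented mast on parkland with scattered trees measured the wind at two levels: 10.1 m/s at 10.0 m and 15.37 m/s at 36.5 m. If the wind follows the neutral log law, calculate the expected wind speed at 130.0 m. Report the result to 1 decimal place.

Log law: V ∝ ln(z/z₀). From the pair, with r = V₁/V₂ = 0.65712,
ln z₀ = (ln z₁ − r·ln z₂)/(1 − r) = (2.3026 − 0.65712×3.5973)/0.34288 = -0.1788 → z₀ = 0.8363 m
V₃ = V₁ · ln(z₃/z₀)/ln(z₁/z₀) = 10.1 × 5.0463/2.4814 = 20.5403 m/s

20.5 m/s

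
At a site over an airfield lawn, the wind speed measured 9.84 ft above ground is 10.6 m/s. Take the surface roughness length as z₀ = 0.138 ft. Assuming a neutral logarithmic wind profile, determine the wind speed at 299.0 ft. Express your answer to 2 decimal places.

Log law: V(z) ∝ ln(z/z₀), so V₂/V₁ = ln(z₂/z₀) / ln(z₁/z₀).
ln(299.0/0.138) = 7.6809, ln(9.84/0.138) = 4.2670
V₂ = 10.6 × 7.6809/4.2670 = 10.6 × 1.8001 = 19.0810 m/s

19.08 m/s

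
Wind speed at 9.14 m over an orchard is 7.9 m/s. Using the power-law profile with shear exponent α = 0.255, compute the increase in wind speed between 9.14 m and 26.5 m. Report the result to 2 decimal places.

2.46 m/s

Power law: V₂ = V₁ · (z₂/z₁)^α = 7.9 × (2.8993)^0.255 = 10.3637 m/s
ΔV = 10.3637 − 7.9 = 2.4637 m/s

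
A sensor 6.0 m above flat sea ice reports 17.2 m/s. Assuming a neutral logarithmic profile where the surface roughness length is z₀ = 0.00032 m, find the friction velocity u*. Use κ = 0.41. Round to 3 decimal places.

Log law: V(z) = (u*/κ) · ln(z/z₀) ⇒ u* = κ · V / ln(z/z₀)
u* = 0.41 × 17.2 / ln(6.0/0.00032) = 0.41 × 17.2 / 9.8389
   = 7.0520 / 9.8389 = 0.7167 m/s

u* ≈ 0.717 m/s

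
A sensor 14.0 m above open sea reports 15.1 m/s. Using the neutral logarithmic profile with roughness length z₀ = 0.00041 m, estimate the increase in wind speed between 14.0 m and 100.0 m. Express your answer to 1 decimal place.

Log law: V₂ = V₁ · ln(z₂/z₀)/ln(z₁/z₀) = 15.1 × 12.4045/10.4384 = 17.9441 m/s
ΔV = 17.9441 − 15.1 = 2.8441 m/s

2.8 m/s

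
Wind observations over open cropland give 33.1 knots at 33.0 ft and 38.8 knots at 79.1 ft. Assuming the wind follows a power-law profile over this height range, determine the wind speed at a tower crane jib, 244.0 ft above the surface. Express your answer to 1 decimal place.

First find α: α = ln(V₂/V₁)/ln(z₂/z₁) = ln(38.8/33.1)/ln(79.1/33.0) = 0.15889/0.87421 = 0.1818
Extrapolate from 79.1 ft to 244.0 ft: V₃ = 38.8 × (244.0/79.1)^0.1818 = 38.8 × 1.2272 = 47.6153 knots

47.6 knots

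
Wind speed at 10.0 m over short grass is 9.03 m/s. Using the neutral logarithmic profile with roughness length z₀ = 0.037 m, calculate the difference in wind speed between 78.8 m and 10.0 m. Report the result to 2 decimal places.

3.33 m/s

Log law: V₂ = V₁ · ln(z₂/z₀)/ln(z₁/z₀) = 9.03 × 7.6638/5.5994 = 12.3591 m/s
ΔV = 12.3591 − 9.03 = 3.3291 m/s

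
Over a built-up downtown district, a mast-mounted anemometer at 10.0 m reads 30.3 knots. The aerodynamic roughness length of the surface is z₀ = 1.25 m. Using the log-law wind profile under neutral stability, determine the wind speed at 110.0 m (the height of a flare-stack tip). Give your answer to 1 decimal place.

65.2 knots

Log law: V(z) ∝ ln(z/z₀), so V₂/V₁ = ln(z₂/z₀) / ln(z₁/z₀).
ln(110.0/1.25) = 4.4773, ln(10.0/1.25) = 2.0794
V₂ = 30.3 × 4.4773/2.0794 = 30.3 × 2.1531 = 65.2403 knots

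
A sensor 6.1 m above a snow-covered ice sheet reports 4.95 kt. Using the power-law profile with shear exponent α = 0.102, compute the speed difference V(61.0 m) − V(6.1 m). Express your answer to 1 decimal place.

Power law: V₂ = V₁ · (z₂/z₁)^α = 4.95 × (10.0000)^0.102 = 6.2604 kt
ΔV = 6.2604 − 4.95 = 1.3104 kt

1.3 kt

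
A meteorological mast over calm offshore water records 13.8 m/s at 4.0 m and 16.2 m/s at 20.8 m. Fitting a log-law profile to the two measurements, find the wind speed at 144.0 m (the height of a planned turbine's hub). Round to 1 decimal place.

19.0 m/s

Log law: V ∝ ln(z/z₀). From the pair, with r = V₁/V₂ = 0.85185,
ln z₀ = (ln z₁ − r·ln z₂)/(1 − r) = (1.3863 − 0.85185×3.0350)/0.14815 = -8.0935 → z₀ = 0.0003055 m
V₃ = V₁ · ln(z₃/z₀)/ln(z₁/z₀) = 13.8 × 13.0633/9.4798 = 19.0166 m/s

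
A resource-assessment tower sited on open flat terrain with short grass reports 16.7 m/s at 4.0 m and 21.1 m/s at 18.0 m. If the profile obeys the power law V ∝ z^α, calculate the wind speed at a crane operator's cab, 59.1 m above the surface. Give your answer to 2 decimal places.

25.38 m/s

First find α: α = ln(V₂/V₁)/ln(z₂/z₁) = ln(21.1/16.7)/ln(18.0/4.0) = 0.23386/1.50408 = 0.1555
Extrapolate from 18.0 m to 59.1 m: V₃ = 21.1 × (59.1/18.0)^0.1555 = 21.1 × 1.2030 = 25.3842 m/s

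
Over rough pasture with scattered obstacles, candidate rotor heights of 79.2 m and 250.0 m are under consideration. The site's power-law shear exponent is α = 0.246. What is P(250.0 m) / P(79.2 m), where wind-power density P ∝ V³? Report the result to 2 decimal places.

Speed ratio: V_B/V_A = (z_B/z_A)^α = (250.0/79.2)^0.246 = (3.1566)^0.246 = 1.32680
Power-density ratio: P_B/P_A = (V_B/V_A)³ = (1.32680)³ = 2.33572

2.34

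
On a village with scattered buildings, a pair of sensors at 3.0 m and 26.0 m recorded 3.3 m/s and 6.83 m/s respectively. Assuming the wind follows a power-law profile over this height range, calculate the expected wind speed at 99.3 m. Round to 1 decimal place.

First find α: α = ln(V₂/V₁)/ln(z₂/z₁) = ln(6.83/3.3)/ln(26.0/3.0) = 0.72740/2.15948 = 0.3368
Extrapolate from 26.0 m to 99.3 m: V₃ = 6.83 × (99.3/26.0)^0.3368 = 6.83 × 1.5705 = 10.7264 m/s

10.7 m/s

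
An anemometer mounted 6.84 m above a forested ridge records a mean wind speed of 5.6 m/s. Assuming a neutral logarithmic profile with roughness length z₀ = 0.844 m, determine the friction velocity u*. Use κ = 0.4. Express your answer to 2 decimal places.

u* ≈ 1.07 m/s

Log law: V(z) = (u*/κ) · ln(z/z₀) ⇒ u* = κ · V / ln(z/z₀)
u* = 0.4 × 5.6 / ln(6.84/0.844) = 0.4 × 5.6 / 2.0924
   = 2.2400 / 2.0924 = 1.0705 m/s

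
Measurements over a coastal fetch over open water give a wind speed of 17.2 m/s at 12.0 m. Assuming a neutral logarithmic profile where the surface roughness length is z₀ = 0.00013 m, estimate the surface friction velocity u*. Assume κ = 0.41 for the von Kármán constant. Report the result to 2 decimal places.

u* ≈ 0.62 m/s

Log law: V(z) = (u*/κ) · ln(z/z₀) ⇒ u* = κ · V / ln(z/z₀)
u* = 0.41 × 17.2 / ln(12.0/0.00013) = 0.41 × 17.2 / 11.4329
   = 7.0520 / 11.4329 = 0.6168 m/s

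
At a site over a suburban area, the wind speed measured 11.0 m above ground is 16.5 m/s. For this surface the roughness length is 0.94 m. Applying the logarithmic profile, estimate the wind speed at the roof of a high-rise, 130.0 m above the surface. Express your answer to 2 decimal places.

33.07 m/s

Log law: V(z) ∝ ln(z/z₀), so V₂/V₁ = ln(z₂/z₀) / ln(z₁/z₀).
ln(130.0/0.94) = 4.9294, ln(11.0/0.94) = 2.4598
V₂ = 16.5 × 4.9294/2.4598 = 16.5 × 2.0040 = 33.0662 m/s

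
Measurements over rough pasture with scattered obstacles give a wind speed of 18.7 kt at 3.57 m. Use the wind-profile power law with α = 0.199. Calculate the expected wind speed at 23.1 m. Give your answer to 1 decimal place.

27.1 kt

Power-law profile: V₂ = V₁ · (z₂/z₁)^α
V₂ = 18.7 × (23.1/3.57)^0.199 = 18.7 × (6.4706)^0.199
    = 18.7 × 1.4500 = 27.1156 kt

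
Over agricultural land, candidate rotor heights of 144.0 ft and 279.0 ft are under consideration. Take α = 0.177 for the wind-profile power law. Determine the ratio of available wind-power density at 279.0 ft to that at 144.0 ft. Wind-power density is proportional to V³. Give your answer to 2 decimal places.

Speed ratio: V_B/V_A = (z_B/z_A)^α = (279.0/144.0)^0.177 = (1.9375)^0.177 = 1.12420
Power-density ratio: P_B/P_A = (V_B/V_A)³ = (1.12420)³ = 1.42078

1.42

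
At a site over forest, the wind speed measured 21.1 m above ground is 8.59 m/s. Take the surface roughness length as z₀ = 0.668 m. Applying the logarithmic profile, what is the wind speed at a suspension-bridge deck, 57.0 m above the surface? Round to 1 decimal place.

Log law: V(z) ∝ ln(z/z₀), so V₂/V₁ = ln(z₂/z₀) / ln(z₁/z₀).
ln(57.0/0.668) = 4.4465, ln(21.1/0.668) = 3.4527
V₂ = 8.59 × 4.4465/3.4527 = 8.59 × 1.2878 = 11.0624 m/s

11.1 m/s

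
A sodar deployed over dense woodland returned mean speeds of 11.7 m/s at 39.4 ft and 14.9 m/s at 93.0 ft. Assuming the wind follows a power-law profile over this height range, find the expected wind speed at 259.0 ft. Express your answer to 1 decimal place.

First find α: α = ln(V₂/V₁)/ln(z₂/z₁) = ln(14.9/11.7)/ln(93.0/39.4) = 0.24177/0.85883 = 0.2815
Extrapolate from 93.0 ft to 259.0 ft: V₃ = 14.9 × (259.0/93.0)^0.2815 = 14.9 × 1.3342 = 19.8796 m/s

19.9 m/s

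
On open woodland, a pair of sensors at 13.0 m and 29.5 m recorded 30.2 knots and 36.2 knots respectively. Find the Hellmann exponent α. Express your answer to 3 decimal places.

Power law: V₂/V₁ = (z₂/z₁)^α ⇒ α = ln(V₂/V₁) / ln(z₂/z₁)
α = ln(36.2/30.2) / ln(29.5/13.0) = ln(1.1987) / ln(2.2692)
  = 0.18122 / 0.81944 = 0.22115

α ≈ 0.221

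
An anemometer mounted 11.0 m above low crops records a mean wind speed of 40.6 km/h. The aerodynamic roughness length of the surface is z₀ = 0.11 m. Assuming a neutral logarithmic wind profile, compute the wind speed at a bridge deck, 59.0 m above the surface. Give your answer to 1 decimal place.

55.4 km/h

Log law: V(z) ∝ ln(z/z₀), so V₂/V₁ = ln(z₂/z₀) / ln(z₁/z₀).
ln(59.0/0.11) = 6.2848, ln(11.0/0.11) = 4.6052
V₂ = 40.6 × 6.2848/4.6052 = 40.6 × 1.3647 = 55.4080 km/h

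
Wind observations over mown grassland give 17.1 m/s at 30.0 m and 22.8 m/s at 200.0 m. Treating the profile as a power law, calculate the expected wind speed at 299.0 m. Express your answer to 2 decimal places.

24.23 m/s

First find α: α = ln(V₂/V₁)/ln(z₂/z₁) = ln(22.8/17.1)/ln(200.0/30.0) = 0.28768/1.89712 = 0.1516
Extrapolate from 200.0 m to 299.0 m: V₃ = 22.8 × (299.0/200.0)^0.1516 = 22.8 × 1.0629 = 24.2336 m/s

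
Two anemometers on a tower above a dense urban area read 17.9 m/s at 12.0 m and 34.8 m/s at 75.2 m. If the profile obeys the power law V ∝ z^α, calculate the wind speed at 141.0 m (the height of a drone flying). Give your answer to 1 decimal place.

First find α: α = ln(V₂/V₁)/ln(z₂/z₁) = ln(34.8/17.9)/ln(75.2/12.0) = 0.66482/1.83524 = 0.3622
Extrapolate from 75.2 m to 141.0 m: V₃ = 34.8 × (141.0/75.2)^0.3622 = 34.8 × 1.2557 = 43.6992 m/s

43.7 m/s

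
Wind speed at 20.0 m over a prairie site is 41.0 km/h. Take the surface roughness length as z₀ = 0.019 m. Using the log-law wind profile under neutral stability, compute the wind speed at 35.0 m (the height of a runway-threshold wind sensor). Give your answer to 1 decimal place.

44.3 km/h

Log law: V(z) ∝ ln(z/z₀), so V₂/V₁ = ln(z₂/z₀) / ln(z₁/z₀).
ln(35.0/0.019) = 7.5187, ln(20.0/0.019) = 6.9590
V₂ = 41.0 × 7.5187/6.9590 = 41.0 × 1.0804 = 44.2970 km/h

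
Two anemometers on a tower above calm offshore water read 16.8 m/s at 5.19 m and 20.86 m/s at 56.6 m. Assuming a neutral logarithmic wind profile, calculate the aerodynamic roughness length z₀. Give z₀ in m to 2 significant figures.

z₀ ≈ 0.00026 m

Log law: V(z) ∝ ln(z/z₀). With r = V₁/V₂ = 16.8/20.86 = 0.80537,
r · ln(z₂/z₀) = ln(z₁/z₀) ⇒ ln z₀ = (ln z₁ − r·ln z₂)/(1 − r)
ln z₀ = (1.64673 − 0.80537×4.03601) / 0.19463 = -8.2399
z₀ = exp(-8.2399) = 0.0002639 m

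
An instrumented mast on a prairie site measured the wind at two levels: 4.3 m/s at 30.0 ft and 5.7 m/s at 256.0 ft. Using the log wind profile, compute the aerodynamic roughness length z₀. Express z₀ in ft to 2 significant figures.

z₀ ≈ 0.041 ft

Log law: V(z) ∝ ln(z/z₀). With r = V₁/V₂ = 4.3/5.7 = 0.75439,
r · ln(z₂/z₀) = ln(z₁/z₀) ⇒ ln z₀ = (ln z₁ − r·ln z₂)/(1 − r)
ln z₀ = (3.40120 − 0.75439×5.54518) / 0.24561 = -3.1839
z₀ = exp(-3.1839) = 0.04142 ft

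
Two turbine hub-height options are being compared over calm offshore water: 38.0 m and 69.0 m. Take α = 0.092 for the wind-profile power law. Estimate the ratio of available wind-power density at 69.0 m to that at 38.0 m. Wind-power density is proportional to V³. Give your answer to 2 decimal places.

Speed ratio: V_B/V_A = (z_B/z_A)^α = (69.0/38.0)^0.092 = (1.8158)^0.092 = 1.05641
Power-density ratio: P_B/P_A = (V_B/V_A)³ = (1.05641)³ = 1.17897

1.18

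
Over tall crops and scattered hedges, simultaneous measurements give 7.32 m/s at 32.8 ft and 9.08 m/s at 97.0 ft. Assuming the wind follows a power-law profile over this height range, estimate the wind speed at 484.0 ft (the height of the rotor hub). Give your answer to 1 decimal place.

12.5 m/s

First find α: α = ln(V₂/V₁)/ln(z₂/z₁) = ln(9.08/7.32)/ln(97.0/32.8) = 0.21546/1.08428 = 0.1987
Extrapolate from 97.0 ft to 484.0 ft: V₃ = 9.08 × (484.0/97.0)^0.1987 = 9.08 × 1.3763 = 12.4969 m/s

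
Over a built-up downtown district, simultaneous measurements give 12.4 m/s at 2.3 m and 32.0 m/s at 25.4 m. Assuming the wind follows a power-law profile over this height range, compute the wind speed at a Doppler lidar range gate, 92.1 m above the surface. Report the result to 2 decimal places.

53.21 m/s

First find α: α = ln(V₂/V₁)/ln(z₂/z₁) = ln(32.0/12.4)/ln(25.4/2.3) = 0.94804/2.40184 = 0.3947
Extrapolate from 25.4 m to 92.1 m: V₃ = 32.0 × (92.1/25.4)^0.3947 = 32.0 × 1.6627 = 53.2063 m/s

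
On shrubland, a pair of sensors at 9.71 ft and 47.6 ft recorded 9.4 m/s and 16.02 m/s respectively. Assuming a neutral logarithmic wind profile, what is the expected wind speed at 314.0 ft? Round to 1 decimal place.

Log law: V ∝ ln(z/z₀). From the pair, with r = V₁/V₂ = 0.58677,
ln z₀ = (ln z₁ − r·ln z₂)/(1 − r) = (2.2732 − 0.58677×3.8628)/0.41323 = 0.0159 → z₀ = 1.016 ft
V₃ = V₁ · ln(z₃/z₀)/ln(z₁/z₀) = 9.4 × 5.7335/2.2572 = 23.8763 m/s

23.9 m/s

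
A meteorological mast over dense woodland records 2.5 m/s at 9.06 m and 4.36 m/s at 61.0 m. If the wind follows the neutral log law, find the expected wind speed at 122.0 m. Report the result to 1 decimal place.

Log law: V ∝ ln(z/z₀). From the pair, with r = V₁/V₂ = 0.57339,
ln z₀ = (ln z₁ − r·ln z₂)/(1 − r) = (2.2039 − 0.57339×4.1109)/0.42661 = -0.3593 → z₀ = 0.6982 m
V₃ = V₁ · ln(z₃/z₀)/ln(z₁/z₀) = 2.5 × 5.1633/2.5632 = 5.0361 m/s

5.0 m/s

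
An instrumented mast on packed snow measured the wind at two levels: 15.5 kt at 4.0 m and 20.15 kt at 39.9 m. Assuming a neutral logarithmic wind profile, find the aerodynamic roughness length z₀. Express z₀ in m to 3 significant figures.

z₀ ≈ 0.00187 m

Log law: V(z) ∝ ln(z/z₀). With r = V₁/V₂ = 15.5/20.15 = 0.76923,
r · ln(z₂/z₀) = ln(z₁/z₀) ⇒ ln z₀ = (ln z₁ − r·ln z₂)/(1 − r)
ln z₀ = (1.38629 − 0.76923×3.68638) / 0.23077 = -6.2806
z₀ = exp(-6.2806) = 0.001872 m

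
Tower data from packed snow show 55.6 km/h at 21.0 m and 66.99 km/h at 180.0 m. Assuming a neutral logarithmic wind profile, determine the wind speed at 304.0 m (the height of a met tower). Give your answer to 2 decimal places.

69.77 km/h

Log law: V ∝ ln(z/z₀). From the pair, with r = V₁/V₂ = 0.82997,
ln z₀ = (ln z₁ − r·ln z₂)/(1 − r) = (3.0445 − 0.82997×5.1930)/0.17003 = -7.4430 → z₀ = 0.0005855 m
V₃ = V₁ · ln(z₃/z₀)/ln(z₁/z₀) = 55.6 × 13.1600/10.4875 = 69.7684 km/h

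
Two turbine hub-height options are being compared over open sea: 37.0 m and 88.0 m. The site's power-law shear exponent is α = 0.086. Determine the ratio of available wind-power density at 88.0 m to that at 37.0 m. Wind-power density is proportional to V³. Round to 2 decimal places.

Speed ratio: V_B/V_A = (z_B/z_A)^α = (88.0/37.0)^0.086 = (2.3784)^0.086 = 1.07736
Power-density ratio: P_B/P_A = (V_B/V_A)³ = (1.07736)³ = 1.25049

1.25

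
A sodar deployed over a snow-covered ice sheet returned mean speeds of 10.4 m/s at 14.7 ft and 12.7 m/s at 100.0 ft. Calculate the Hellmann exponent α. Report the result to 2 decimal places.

Power law: V₂/V₁ = (z₂/z₁)^α ⇒ α = ln(V₂/V₁) / ln(z₂/z₁)
α = ln(12.7/10.4) / ln(100.0/14.7) = ln(1.2212) / ln(6.8027)
  = 0.19980 / 1.91732 = 0.10421

α ≈ 0.10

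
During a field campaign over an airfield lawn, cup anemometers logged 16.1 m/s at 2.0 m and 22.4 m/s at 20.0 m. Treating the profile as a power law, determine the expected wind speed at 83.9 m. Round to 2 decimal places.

27.51 m/s

First find α: α = ln(V₂/V₁)/ln(z₂/z₁) = ln(22.4/16.1)/ln(20.0/2.0) = 0.33024/2.30259 = 0.1434
Extrapolate from 20.0 m to 83.9 m: V₃ = 22.4 × (83.9/20.0)^0.1434 = 22.4 × 1.2283 = 27.5145 m/s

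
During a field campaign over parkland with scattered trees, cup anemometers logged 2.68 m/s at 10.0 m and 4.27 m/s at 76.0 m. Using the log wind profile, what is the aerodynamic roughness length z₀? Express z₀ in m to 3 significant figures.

Log law: V(z) ∝ ln(z/z₀). With r = V₁/V₂ = 2.68/4.27 = 0.62763,
r · ln(z₂/z₀) = ln(z₁/z₀) ⇒ ln z₀ = (ln z₁ − r·ln z₂)/(1 − r)
ln z₀ = (2.30259 − 0.62763×4.33073) / 0.37237 = -1.1159
z₀ = exp(-1.1159) = 0.3276 m

z₀ ≈ 0.328 m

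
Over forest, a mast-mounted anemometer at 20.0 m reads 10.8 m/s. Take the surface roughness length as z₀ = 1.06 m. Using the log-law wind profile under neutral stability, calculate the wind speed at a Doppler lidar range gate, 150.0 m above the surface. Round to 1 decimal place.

18.2 m/s

Log law: V(z) ∝ ln(z/z₀), so V₂/V₁ = ln(z₂/z₀) / ln(z₁/z₀).
ln(150.0/1.06) = 4.9524, ln(20.0/1.06) = 2.9375
V₂ = 10.8 × 4.9524/2.9375 = 10.8 × 1.6859 = 18.2081 m/s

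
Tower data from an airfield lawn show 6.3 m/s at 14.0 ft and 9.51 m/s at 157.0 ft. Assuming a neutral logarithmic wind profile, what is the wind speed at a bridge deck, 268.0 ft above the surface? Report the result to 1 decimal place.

Log law: V ∝ ln(z/z₀). From the pair, with r = V₁/V₂ = 0.66246,
ln z₀ = (ln z₁ − r·ln z₂)/(1 − r) = (2.6391 − 0.66246×5.0562)/0.33754 = -2.1050 → z₀ = 0.1219 ft
V₃ = V₁ · ln(z₃/z₀)/ln(z₁/z₀) = 6.3 × 7.6959/4.7440 = 10.2201 m/s

10.2 m/s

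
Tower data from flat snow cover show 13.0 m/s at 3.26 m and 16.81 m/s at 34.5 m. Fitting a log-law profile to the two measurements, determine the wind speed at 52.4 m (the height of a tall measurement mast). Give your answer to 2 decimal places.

Log law: V ∝ ln(z/z₀). From the pair, with r = V₁/V₂ = 0.77335,
ln z₀ = (ln z₁ − r·ln z₂)/(1 − r) = (1.1817 − 0.77335×3.5410)/0.22665 = -6.8681 → z₀ = 0.001040 m
V₃ = V₁ · ln(z₃/z₀)/ln(z₁/z₀) = 13.0 × 10.8271/8.0499 = 17.4850 m/s

17.48 m/s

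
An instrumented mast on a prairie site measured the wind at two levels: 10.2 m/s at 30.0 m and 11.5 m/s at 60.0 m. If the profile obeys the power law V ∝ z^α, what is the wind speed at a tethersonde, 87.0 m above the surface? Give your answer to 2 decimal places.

First find α: α = ln(V₂/V₁)/ln(z₂/z₁) = ln(11.5/10.2)/ln(60.0/30.0) = 0.11996/0.69315 = 0.1731
Extrapolate from 60.0 m to 87.0 m: V₃ = 11.5 × (87.0/60.0)^0.1731 = 11.5 × 1.0664 = 12.2638 m/s

12.26 m/s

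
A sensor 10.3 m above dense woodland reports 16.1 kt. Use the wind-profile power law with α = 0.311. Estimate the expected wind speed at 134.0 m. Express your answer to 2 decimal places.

35.76 kt

Power-law profile: V₂ = V₁ · (z₂/z₁)^α
V₂ = 16.1 × (134.0/10.3)^0.311 = 16.1 × (13.0097)^0.311
    = 16.1 × 2.2209 = 35.7572 kt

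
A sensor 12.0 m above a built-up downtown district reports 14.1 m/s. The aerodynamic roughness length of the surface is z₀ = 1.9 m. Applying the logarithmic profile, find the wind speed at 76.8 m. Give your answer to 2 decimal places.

Log law: V(z) ∝ ln(z/z₀), so V₂/V₁ = ln(z₂/z₀) / ln(z₁/z₀).
ln(76.8/1.9) = 3.6994, ln(12.0/1.9) = 1.8431
V₂ = 14.1 × 3.6994/1.8431 = 14.1 × 2.0072 = 28.3013 m/s

28.30 m/s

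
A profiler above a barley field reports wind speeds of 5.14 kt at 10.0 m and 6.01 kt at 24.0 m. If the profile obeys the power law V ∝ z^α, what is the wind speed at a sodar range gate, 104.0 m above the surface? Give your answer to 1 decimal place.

First find α: α = ln(V₂/V₁)/ln(z₂/z₁) = ln(6.01/5.14)/ln(24.0/10.0) = 0.15637/0.87547 = 0.1786
Extrapolate from 24.0 m to 104.0 m: V₃ = 6.01 × (104.0/24.0)^0.1786 = 6.01 × 1.2994 = 7.8094 kt

7.8 kt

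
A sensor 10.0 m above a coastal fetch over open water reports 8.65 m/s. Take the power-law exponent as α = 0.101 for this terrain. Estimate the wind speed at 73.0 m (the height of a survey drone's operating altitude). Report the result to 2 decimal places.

Power-law profile: V₂ = V₁ · (z₂/z₁)^α
V₂ = 8.65 × (73.0/10.0)^0.101 = 8.65 × (7.3000)^0.101
    = 8.65 × 1.2224 = 10.5733 m/s

10.57 m/s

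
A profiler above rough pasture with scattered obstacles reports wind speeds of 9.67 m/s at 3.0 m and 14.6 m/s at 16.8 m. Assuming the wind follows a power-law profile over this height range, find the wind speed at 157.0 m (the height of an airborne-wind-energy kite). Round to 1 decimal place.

24.9 m/s

First find α: α = ln(V₂/V₁)/ln(z₂/z₁) = ln(14.6/9.67)/ln(16.8/3.0) = 0.41199/1.72277 = 0.2391
Extrapolate from 16.8 m to 157.0 m: V₃ = 14.6 × (157.0/16.8)^0.2391 = 14.6 × 1.7065 = 24.9153 m/s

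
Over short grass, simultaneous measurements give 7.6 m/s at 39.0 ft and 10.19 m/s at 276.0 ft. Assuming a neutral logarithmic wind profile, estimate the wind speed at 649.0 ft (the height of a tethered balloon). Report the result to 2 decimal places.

Log law: V ∝ ln(z/z₀). From the pair, with r = V₁/V₂ = 0.74583,
ln z₀ = (ln z₁ − r·ln z₂)/(1 − r) = (3.6636 − 0.74583×5.6204)/0.25417 = -2.0785 → z₀ = 0.1251 ft
V₃ = V₁ · ln(z₃/z₀)/ln(z₁/z₀) = 7.6 × 8.5539/5.7421 = 11.3217 m/s

11.32 m/s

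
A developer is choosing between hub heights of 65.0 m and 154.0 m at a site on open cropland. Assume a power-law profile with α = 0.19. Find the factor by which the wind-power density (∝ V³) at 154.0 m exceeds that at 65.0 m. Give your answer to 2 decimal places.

1.64

Speed ratio: V_B/V_A = (z_B/z_A)^α = (154.0/65.0)^0.19 = (2.3692)^0.19 = 1.17808
Power-density ratio: P_B/P_A = (V_B/V_A)³ = (1.17808)³ = 1.63503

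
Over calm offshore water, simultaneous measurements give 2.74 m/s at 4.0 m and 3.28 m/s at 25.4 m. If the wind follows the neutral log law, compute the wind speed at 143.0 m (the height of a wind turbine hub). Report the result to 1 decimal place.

3.8 m/s

Log law: V ∝ ln(z/z₀). From the pair, with r = V₁/V₂ = 0.83537,
ln z₀ = (ln z₁ − r·ln z₂)/(1 − r) = (1.3863 − 0.83537×3.2347)/0.16463 = -7.9929 → z₀ = 0.0003379 m
V₃ = V₁ · ln(z₃/z₀)/ln(z₁/z₀) = 2.74 × 12.9557/9.3792 = 3.7848 m/s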